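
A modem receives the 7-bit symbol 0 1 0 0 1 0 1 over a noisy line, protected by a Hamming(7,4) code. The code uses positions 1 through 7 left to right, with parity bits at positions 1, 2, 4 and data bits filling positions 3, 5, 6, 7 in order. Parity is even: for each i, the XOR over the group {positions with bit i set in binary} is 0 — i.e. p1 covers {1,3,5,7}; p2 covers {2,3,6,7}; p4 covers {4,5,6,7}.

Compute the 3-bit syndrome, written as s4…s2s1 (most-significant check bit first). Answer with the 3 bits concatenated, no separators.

000

s1 (pos 1,3,5,7): 0⊕0⊕1⊕1 = 0
s2 (pos 2,3,6,7): 1⊕0⊕0⊕1 = 0
s4 (pos 4,5,6,7): 0⊕1⊕0⊕1 = 0
Syndrome s4…s1 = 000 → no error.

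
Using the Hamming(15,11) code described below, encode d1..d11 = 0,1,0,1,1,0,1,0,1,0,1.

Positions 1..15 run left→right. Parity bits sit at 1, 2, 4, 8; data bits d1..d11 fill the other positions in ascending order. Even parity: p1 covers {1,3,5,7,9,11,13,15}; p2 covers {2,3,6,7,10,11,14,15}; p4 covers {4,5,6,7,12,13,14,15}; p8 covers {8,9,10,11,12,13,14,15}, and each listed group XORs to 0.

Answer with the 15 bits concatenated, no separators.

010010101010101

Place data at non-parity positions: p1 p2 0 p4 1 0 1 p8 1 0 1 0 1 0 1
p1 (pos 1,3,5,7,9,11,13,15): XOR of data positions = 0⊕1⊕1⊕1⊕1⊕1⊕1 = 0
p2 (pos 2,3,6,7,10,11,14,15): XOR of data positions = 0⊕0⊕1⊕0⊕1⊕0⊕1 = 1
p4 (pos 4,5,6,7,12,13,14,15): XOR of data positions = 1⊕0⊕1⊕0⊕1⊕0⊕1 = 0
p8 (pos 8,9,10,11,12,13,14,15): XOR of data positions = 1⊕0⊕1⊕0⊕1⊕0⊕1 = 0
Codeword: 010010101010101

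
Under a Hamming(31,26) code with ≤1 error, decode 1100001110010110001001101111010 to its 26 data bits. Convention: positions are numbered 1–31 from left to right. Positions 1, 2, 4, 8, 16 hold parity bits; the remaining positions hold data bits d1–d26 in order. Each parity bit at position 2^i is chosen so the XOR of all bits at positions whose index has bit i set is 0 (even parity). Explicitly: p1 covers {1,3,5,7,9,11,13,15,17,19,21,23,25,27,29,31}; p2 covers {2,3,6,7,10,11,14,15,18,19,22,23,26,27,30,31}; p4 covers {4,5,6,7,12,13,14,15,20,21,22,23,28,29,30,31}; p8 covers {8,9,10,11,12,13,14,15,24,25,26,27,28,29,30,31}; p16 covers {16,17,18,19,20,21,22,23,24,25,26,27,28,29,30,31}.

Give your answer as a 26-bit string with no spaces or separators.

s1 (pos 1,3,5,7,9,11,13,15,17,19,21,23,25,27,29,31): 1⊕0⊕0⊕1⊕1⊕0⊕0⊕1⊕0⊕1⊕0⊕1⊕1⊕1⊕0⊕0 = 0
s2 (pos 2,3,6,7,10,11,14,15,18,19,22,23,26,27,30,31): 1⊕0⊕0⊕1⊕0⊕0⊕1⊕1⊕0⊕1⊕1⊕1⊕1⊕1⊕1⊕0 = 0
s4 (pos 4,5,6,7,12,13,14,15,20,21,22,23,28,29,30,31): 0⊕0⊕0⊕1⊕1⊕0⊕1⊕1⊕0⊕0⊕1⊕1⊕1⊕0⊕1⊕0 = 0
s8 (pos 8,9,10,11,12,13,14,15,24,25,26,27,28,29,30,31): 1⊕1⊕0⊕0⊕1⊕0⊕1⊕1⊕0⊕1⊕1⊕1⊕1⊕0⊕1⊕0 = 0
s16 (pos 16,17,18,19,20,21,22,23,24,25,26,27,28,29,30,31): 0⊕0⊕0⊕1⊕0⊕0⊕1⊕1⊕0⊕1⊕1⊕1⊕1⊕0⊕1⊕0 = 0
Syndrome s16…s1 = 00000 → no error.
Read data bits from positions 3,5,6,7,9,10,11,12,13,14,15,17,18,19,20,21,22,23,24,25,26,27,28,29,30,31: 00011001011001001101111010

00011001011001001101111010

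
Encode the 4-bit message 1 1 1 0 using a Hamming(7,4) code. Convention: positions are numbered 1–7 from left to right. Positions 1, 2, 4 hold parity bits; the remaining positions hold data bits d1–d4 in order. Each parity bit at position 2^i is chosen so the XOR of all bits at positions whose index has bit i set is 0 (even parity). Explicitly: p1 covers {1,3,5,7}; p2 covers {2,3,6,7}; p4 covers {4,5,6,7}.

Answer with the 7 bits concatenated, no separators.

0010110

Place data at non-parity positions: p1 p2 1 p4 1 1 0
p1 (pos 1,3,5,7): XOR of data positions = 1⊕1⊕0 = 0
p2 (pos 2,3,6,7): XOR of data positions = 1⊕1⊕0 = 0
p4 (pos 4,5,6,7): XOR of data positions = 1⊕1⊕0 = 0
Codeword: 0010110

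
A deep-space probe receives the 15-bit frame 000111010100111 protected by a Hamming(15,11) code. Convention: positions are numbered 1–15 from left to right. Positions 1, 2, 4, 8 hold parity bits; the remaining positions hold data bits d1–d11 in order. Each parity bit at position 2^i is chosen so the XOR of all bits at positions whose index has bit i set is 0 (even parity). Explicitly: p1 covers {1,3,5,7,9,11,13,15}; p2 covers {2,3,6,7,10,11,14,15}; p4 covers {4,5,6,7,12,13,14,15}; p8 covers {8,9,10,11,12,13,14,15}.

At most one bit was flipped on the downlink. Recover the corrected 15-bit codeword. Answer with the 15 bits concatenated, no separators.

s1 (pos 1,3,5,7,9,11,13,15): 0⊕0⊕1⊕0⊕0⊕0⊕1⊕1 = 1
s2 (pos 2,3,6,7,10,11,14,15): 0⊕0⊕1⊕0⊕1⊕0⊕1⊕1 = 0
s4 (pos 4,5,6,7,12,13,14,15): 1⊕1⊕1⊕0⊕0⊕1⊕1⊕1 = 0
s8 (pos 8,9,10,11,12,13,14,15): 1⊕0⊕1⊕0⊕0⊕1⊕1⊕1 = 1
Syndrome s8…s1 = 1001 → error at position 9.
Flip position 9: 000111010100111 → 000111011100111

000111011100111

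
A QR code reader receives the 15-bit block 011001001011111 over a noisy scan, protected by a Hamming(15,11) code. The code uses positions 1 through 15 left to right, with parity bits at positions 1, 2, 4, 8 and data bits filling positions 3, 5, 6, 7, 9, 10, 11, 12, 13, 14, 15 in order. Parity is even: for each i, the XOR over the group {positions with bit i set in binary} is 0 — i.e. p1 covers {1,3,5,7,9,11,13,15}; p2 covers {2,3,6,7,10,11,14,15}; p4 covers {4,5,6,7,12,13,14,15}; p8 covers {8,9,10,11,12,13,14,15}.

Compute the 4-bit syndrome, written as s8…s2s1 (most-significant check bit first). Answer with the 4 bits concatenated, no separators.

0101

s1 (pos 1,3,5,7,9,11,13,15): 0⊕1⊕0⊕0⊕1⊕1⊕1⊕1 = 1
s2 (pos 2,3,6,7,10,11,14,15): 1⊕1⊕1⊕0⊕0⊕1⊕1⊕1 = 0
s4 (pos 4,5,6,7,12,13,14,15): 0⊕0⊕1⊕0⊕1⊕1⊕1⊕1 = 1
s8 (pos 8,9,10,11,12,13,14,15): 0⊕1⊕0⊕1⊕1⊕1⊕1⊕1 = 0
Syndrome s8…s1 = 0101 → error at position 5.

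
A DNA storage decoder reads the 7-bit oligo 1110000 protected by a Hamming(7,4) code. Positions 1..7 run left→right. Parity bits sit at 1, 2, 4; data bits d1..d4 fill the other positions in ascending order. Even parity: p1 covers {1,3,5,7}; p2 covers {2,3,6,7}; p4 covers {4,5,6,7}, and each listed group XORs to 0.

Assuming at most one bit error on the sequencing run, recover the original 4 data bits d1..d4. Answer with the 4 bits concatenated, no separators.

s1 (pos 1,3,5,7): 1⊕1⊕0⊕0 = 0
s2 (pos 2,3,6,7): 1⊕1⊕0⊕0 = 0
s4 (pos 4,5,6,7): 0⊕0⊕0⊕0 = 0
Syndrome s4…s1 = 000 → no error.
Read data bits from positions 3,5,6,7: 1000

1000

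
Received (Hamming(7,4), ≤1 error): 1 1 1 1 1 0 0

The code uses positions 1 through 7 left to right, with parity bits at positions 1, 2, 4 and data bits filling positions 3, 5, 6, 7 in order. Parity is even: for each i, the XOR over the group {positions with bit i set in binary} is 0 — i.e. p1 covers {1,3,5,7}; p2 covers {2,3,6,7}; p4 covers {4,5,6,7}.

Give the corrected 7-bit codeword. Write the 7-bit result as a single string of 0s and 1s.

0111100

s1 (pos 1,3,5,7): 1⊕1⊕1⊕0 = 1
s2 (pos 2,3,6,7): 1⊕1⊕0⊕0 = 0
s4 (pos 4,5,6,7): 1⊕1⊕0⊕0 = 0
Syndrome s4…s1 = 001 → error at position 1.
Flip position 1: 1111100 → 0111100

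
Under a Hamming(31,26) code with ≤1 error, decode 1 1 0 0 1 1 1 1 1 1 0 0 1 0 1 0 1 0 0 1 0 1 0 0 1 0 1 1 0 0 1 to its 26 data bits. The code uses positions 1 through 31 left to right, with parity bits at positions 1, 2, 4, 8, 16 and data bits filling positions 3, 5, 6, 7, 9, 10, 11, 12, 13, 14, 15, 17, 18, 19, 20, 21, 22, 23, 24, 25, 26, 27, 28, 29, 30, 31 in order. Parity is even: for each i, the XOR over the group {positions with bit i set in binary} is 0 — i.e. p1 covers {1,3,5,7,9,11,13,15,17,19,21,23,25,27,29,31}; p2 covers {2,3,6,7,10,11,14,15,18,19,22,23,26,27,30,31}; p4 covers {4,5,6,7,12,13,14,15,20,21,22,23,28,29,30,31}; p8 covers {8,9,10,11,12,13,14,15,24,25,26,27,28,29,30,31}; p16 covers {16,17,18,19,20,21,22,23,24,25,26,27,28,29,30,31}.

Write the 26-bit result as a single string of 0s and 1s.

01111100101100101001010001

s1 (pos 1,3,5,7,9,11,13,15,17,19,21,23,25,27,29,31): 1⊕0⊕1⊕1⊕1⊕0⊕1⊕1⊕1⊕0⊕0⊕0⊕1⊕1⊕0⊕1 = 0
s2 (pos 2,3,6,7,10,11,14,15,18,19,22,23,26,27,30,31): 1⊕0⊕1⊕1⊕1⊕0⊕0⊕1⊕0⊕0⊕1⊕0⊕0⊕1⊕0⊕1 = 0
s4 (pos 4,5,6,7,12,13,14,15,20,21,22,23,28,29,30,31): 0⊕1⊕1⊕1⊕0⊕1⊕0⊕1⊕1⊕0⊕1⊕0⊕1⊕0⊕0⊕1 = 1
s8 (pos 8,9,10,11,12,13,14,15,24,25,26,27,28,29,30,31): 1⊕1⊕1⊕0⊕0⊕1⊕0⊕1⊕0⊕1⊕0⊕1⊕1⊕0⊕0⊕1 = 1
s16 (pos 16,17,18,19,20,21,22,23,24,25,26,27,28,29,30,31): 0⊕1⊕0⊕0⊕1⊕0⊕1⊕0⊕0⊕1⊕0⊕1⊕1⊕0⊕0⊕1 = 1
Syndrome s16…s1 = 11100 → error at position 28.
Flip position 28: 1100111111001010100101001011001 → 1100111111001010100101001010001
Read data bits from positions 3,5,6,7,9,10,11,12,13,14,15,17,18,19,20,21,22,23,24,25,26,27,28,29,30,31: 01111100101100101001010001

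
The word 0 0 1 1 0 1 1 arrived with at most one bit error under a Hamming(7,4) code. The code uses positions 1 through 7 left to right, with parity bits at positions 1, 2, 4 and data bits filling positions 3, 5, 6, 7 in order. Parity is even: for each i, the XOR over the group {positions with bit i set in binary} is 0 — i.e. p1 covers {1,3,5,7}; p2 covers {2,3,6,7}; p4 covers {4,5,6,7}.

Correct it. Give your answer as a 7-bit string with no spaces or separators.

s1 (pos 1,3,5,7): 0⊕1⊕0⊕1 = 0
s2 (pos 2,3,6,7): 0⊕1⊕1⊕1 = 1
s4 (pos 4,5,6,7): 1⊕0⊕1⊕1 = 1
Syndrome s4…s1 = 110 → error at position 6.
Flip position 6: 0011011 → 0011001

0011001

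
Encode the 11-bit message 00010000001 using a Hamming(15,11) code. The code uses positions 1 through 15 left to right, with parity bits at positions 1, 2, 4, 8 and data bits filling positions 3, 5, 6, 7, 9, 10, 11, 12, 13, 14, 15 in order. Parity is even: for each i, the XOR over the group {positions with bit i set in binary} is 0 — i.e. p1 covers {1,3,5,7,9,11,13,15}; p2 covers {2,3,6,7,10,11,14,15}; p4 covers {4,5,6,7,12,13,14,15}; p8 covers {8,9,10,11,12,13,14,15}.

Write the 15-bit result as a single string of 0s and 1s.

Place data at non-parity positions: p1 p2 0 p4 0 0 1 p8 0 0 0 0 0 0 1
p1 (pos 1,3,5,7,9,11,13,15): XOR of data positions = 0⊕0⊕1⊕0⊕0⊕0⊕1 = 0
p2 (pos 2,3,6,7,10,11,14,15): XOR of data positions = 0⊕0⊕1⊕0⊕0⊕0⊕1 = 0
p4 (pos 4,5,6,7,12,13,14,15): XOR of data positions = 0⊕0⊕1⊕0⊕0⊕0⊕1 = 0
p8 (pos 8,9,10,11,12,13,14,15): XOR of data positions = 0⊕0⊕0⊕0⊕0⊕0⊕1 = 1
Codeword: 000000110000001

000000110000001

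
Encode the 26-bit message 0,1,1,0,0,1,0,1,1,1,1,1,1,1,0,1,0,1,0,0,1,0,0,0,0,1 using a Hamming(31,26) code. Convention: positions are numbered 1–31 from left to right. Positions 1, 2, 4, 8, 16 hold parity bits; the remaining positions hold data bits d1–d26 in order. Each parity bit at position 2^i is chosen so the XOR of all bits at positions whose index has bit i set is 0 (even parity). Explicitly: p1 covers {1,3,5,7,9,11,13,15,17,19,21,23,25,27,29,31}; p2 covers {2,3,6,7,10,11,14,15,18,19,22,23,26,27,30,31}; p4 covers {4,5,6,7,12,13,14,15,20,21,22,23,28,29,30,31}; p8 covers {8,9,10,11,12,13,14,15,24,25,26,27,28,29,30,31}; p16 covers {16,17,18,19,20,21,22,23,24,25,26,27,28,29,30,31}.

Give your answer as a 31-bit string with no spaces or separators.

Place data at non-parity positions: p1 p2 0 p4 1 1 0 p8 0 1 0 1 1 1 1 p16 1 1 1 0 1 0 1 0 0 1 0 0 0 0 1
p1 (pos 1,3,5,7,9,11,13,15,17,19,21,23,25,27,29,31): XOR of data positions = 0⊕1⊕0⊕0⊕0⊕1⊕1⊕1⊕1⊕1⊕1⊕0⊕0⊕0⊕1 = 0
p2 (pos 2,3,6,7,10,11,14,15,18,19,22,23,26,27,30,31): XOR of data positions = 0⊕1⊕0⊕1⊕0⊕1⊕1⊕1⊕1⊕0⊕1⊕1⊕0⊕0⊕1 = 1
p4 (pos 4,5,6,7,12,13,14,15,20,21,22,23,28,29,30,31): XOR of data positions = 1⊕1⊕0⊕1⊕1⊕1⊕1⊕0⊕1⊕0⊕1⊕0⊕0⊕0⊕1 = 1
p8 (pos 8,9,10,11,12,13,14,15,24,25,26,27,28,29,30,31): XOR of data positions = 0⊕1⊕0⊕1⊕1⊕1⊕1⊕0⊕0⊕1⊕0⊕0⊕0⊕0⊕1 = 1
p16 (pos 16,17,18,19,20,21,22,23,24,25,26,27,28,29,30,31): XOR of data positions = 1⊕1⊕1⊕0⊕1⊕0⊕1⊕0⊕0⊕1⊕0⊕0⊕0⊕0⊕1 = 1
Codeword: 0101110101011111111010100100001

0101110101011111111010100100001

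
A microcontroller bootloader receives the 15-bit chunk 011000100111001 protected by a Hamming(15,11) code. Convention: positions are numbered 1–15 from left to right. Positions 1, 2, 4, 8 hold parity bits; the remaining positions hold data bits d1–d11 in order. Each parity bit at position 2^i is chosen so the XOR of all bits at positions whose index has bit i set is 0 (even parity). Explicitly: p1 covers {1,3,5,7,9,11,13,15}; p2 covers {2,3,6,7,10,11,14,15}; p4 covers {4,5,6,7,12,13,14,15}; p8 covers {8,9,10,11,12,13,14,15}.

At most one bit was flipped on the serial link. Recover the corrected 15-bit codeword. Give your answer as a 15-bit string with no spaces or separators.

s1 (pos 1,3,5,7,9,11,13,15): 0⊕1⊕0⊕1⊕0⊕1⊕0⊕1 = 0
s2 (pos 2,3,6,7,10,11,14,15): 1⊕1⊕0⊕1⊕1⊕1⊕0⊕1 = 0
s4 (pos 4,5,6,7,12,13,14,15): 0⊕0⊕0⊕1⊕1⊕0⊕0⊕1 = 1
s8 (pos 8,9,10,11,12,13,14,15): 0⊕0⊕1⊕1⊕1⊕0⊕0⊕1 = 0
Syndrome s8…s1 = 0100 → error at position 4.
Flip position 4: 011000100111001 → 011100100111001

011100100111001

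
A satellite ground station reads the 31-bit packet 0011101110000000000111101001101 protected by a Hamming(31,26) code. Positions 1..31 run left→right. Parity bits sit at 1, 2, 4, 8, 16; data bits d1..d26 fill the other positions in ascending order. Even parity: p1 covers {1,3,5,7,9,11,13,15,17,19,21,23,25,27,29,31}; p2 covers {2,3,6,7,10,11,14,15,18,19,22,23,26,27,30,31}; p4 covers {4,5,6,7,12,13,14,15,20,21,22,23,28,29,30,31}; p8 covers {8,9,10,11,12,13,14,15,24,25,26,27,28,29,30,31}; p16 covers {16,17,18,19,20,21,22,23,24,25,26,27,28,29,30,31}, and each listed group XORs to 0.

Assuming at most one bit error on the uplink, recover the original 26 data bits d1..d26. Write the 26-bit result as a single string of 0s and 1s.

01011000000000111101001101

s1 (pos 1,3,5,7,9,11,13,15,17,19,21,23,25,27,29,31): 0⊕1⊕1⊕1⊕1⊕0⊕0⊕0⊕0⊕0⊕1⊕1⊕1⊕0⊕1⊕1 = 1
s2 (pos 2,3,6,7,10,11,14,15,18,19,22,23,26,27,30,31): 0⊕1⊕0⊕1⊕0⊕0⊕0⊕0⊕0⊕0⊕1⊕1⊕0⊕0⊕0⊕1 = 1
s4 (pos 4,5,6,7,12,13,14,15,20,21,22,23,28,29,30,31): 1⊕1⊕0⊕1⊕0⊕0⊕0⊕0⊕1⊕1⊕1⊕1⊕1⊕1⊕0⊕1 = 0
s8 (pos 8,9,10,11,12,13,14,15,24,25,26,27,28,29,30,31): 1⊕1⊕0⊕0⊕0⊕0⊕0⊕0⊕0⊕1⊕0⊕0⊕1⊕1⊕0⊕1 = 0
s16 (pos 16,17,18,19,20,21,22,23,24,25,26,27,28,29,30,31): 0⊕0⊕0⊕0⊕1⊕1⊕1⊕1⊕0⊕1⊕0⊕0⊕1⊕1⊕0⊕1 = 0
Syndrome s16…s1 = 00011 → error at position 3.
Flip position 3: 0011101110000000000111101001101 → 0001101110000000000111101001101
Read data bits from positions 3,5,6,7,9,10,11,12,13,14,15,17,18,19,20,21,22,23,24,25,26,27,28,29,30,31: 01011000000000111101001101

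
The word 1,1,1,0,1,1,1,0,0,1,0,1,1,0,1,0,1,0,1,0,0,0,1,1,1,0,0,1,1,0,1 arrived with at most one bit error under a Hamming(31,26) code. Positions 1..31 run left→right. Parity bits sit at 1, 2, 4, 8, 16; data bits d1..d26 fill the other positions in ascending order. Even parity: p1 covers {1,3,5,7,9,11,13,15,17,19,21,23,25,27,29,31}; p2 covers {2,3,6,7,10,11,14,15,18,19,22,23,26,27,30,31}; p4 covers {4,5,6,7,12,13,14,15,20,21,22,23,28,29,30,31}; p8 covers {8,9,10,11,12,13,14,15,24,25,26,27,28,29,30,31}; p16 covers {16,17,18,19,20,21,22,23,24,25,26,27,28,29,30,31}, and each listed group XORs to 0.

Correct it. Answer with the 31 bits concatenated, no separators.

1110111000011010101000111001101

s1 (pos 1,3,5,7,9,11,13,15,17,19,21,23,25,27,29,31): 1⊕1⊕1⊕1⊕0⊕0⊕1⊕1⊕1⊕1⊕0⊕1⊕1⊕0⊕1⊕1 = 0
s2 (pos 2,3,6,7,10,11,14,15,18,19,22,23,26,27,30,31): 1⊕1⊕1⊕1⊕1⊕0⊕0⊕1⊕0⊕1⊕0⊕1⊕0⊕0⊕0⊕1 = 1
s4 (pos 4,5,6,7,12,13,14,15,20,21,22,23,28,29,30,31): 0⊕1⊕1⊕1⊕1⊕1⊕0⊕1⊕0⊕0⊕0⊕1⊕1⊕1⊕0⊕1 = 0
s8 (pos 8,9,10,11,12,13,14,15,24,25,26,27,28,29,30,31): 0⊕0⊕1⊕0⊕1⊕1⊕0⊕1⊕1⊕1⊕0⊕0⊕1⊕1⊕0⊕1 = 1
s16 (pos 16,17,18,19,20,21,22,23,24,25,26,27,28,29,30,31): 0⊕1⊕0⊕1⊕0⊕0⊕0⊕1⊕1⊕1⊕0⊕0⊕1⊕1⊕0⊕1 = 0
Syndrome s16…s1 = 01010 → error at position 10.
Flip position 10: 1110111001011010101000111001101 → 1110111000011010101000111001101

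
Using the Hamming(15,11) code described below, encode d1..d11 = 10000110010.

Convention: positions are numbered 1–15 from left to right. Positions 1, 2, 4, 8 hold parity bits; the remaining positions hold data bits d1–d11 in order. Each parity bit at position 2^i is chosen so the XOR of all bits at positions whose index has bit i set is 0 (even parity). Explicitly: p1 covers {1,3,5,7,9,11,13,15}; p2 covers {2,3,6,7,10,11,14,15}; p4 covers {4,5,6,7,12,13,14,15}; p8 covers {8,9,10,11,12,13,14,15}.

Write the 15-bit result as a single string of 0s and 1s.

Place data at non-parity positions: p1 p2 1 p4 0 0 0 p8 0 1 1 0 0 1 0
p1 (pos 1,3,5,7,9,11,13,15): XOR of data positions = 1⊕0⊕0⊕0⊕1⊕0⊕0 = 0
p2 (pos 2,3,6,7,10,11,14,15): XOR of data positions = 1⊕0⊕0⊕1⊕1⊕1⊕0 = 0
p4 (pos 4,5,6,7,12,13,14,15): XOR of data positions = 0⊕0⊕0⊕0⊕0⊕1⊕0 = 1
p8 (pos 8,9,10,11,12,13,14,15): XOR of data positions = 0⊕1⊕1⊕0⊕0⊕1⊕0 = 1
Codeword: 001100010110010

001100010110010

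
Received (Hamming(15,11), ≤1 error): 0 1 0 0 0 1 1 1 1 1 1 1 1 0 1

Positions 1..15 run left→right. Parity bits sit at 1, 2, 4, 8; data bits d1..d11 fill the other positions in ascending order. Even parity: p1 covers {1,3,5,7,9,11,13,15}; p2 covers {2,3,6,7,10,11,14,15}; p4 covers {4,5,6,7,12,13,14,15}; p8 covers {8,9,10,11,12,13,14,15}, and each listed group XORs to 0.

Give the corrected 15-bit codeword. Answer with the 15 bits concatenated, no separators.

010001111111001

s1 (pos 1,3,5,7,9,11,13,15): 0⊕0⊕0⊕1⊕1⊕1⊕1⊕1 = 1
s2 (pos 2,3,6,7,10,11,14,15): 1⊕0⊕1⊕1⊕1⊕1⊕0⊕1 = 0
s4 (pos 4,5,6,7,12,13,14,15): 0⊕0⊕1⊕1⊕1⊕1⊕0⊕1 = 1
s8 (pos 8,9,10,11,12,13,14,15): 1⊕1⊕1⊕1⊕1⊕1⊕0⊕1 = 1
Syndrome s8…s1 = 1101 → error at position 13.
Flip position 13: 010001111111101 → 010001111111001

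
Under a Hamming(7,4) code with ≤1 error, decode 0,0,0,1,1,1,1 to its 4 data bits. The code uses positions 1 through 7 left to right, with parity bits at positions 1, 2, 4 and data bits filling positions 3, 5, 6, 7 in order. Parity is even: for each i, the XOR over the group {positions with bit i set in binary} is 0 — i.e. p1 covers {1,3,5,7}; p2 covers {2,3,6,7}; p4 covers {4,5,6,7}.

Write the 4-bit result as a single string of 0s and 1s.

s1 (pos 1,3,5,7): 0⊕0⊕1⊕1 = 0
s2 (pos 2,3,6,7): 0⊕0⊕1⊕1 = 0
s4 (pos 4,5,6,7): 1⊕1⊕1⊕1 = 0
Syndrome s4…s1 = 000 → no error.
Read data bits from positions 3,5,6,7: 0111

0111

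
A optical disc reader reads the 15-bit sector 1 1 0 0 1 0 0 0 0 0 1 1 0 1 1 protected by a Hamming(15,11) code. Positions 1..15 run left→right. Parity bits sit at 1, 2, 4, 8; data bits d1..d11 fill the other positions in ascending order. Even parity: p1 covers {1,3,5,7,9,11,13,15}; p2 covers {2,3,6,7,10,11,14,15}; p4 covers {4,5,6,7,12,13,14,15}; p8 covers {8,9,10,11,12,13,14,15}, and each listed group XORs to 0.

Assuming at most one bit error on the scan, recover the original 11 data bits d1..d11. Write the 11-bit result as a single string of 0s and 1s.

s1 (pos 1,3,5,7,9,11,13,15): 1⊕0⊕1⊕0⊕0⊕1⊕0⊕1 = 0
s2 (pos 2,3,6,7,10,11,14,15): 1⊕0⊕0⊕0⊕0⊕1⊕1⊕1 = 0
s4 (pos 4,5,6,7,12,13,14,15): 0⊕1⊕0⊕0⊕1⊕0⊕1⊕1 = 0
s8 (pos 8,9,10,11,12,13,14,15): 0⊕0⊕0⊕1⊕1⊕0⊕1⊕1 = 0
Syndrome s8…s1 = 0000 → no error.
Read data bits from positions 3,5,6,7,9,10,11,12,13,14,15: 01000011011

01000011011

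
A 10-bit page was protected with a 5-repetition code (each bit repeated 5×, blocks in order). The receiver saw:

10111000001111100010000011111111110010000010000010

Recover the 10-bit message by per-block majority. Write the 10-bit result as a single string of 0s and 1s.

1010011000

Block 1 (10111): 4 ones → 1
Block 2 (00000): 0 ones → 0
Block 3 (11111): 5 ones → 1
Block 4 (00010): 1 one → 0
Block 5 (00001): 1 one → 0
Block 6 (11111): 5 ones → 1
Block 7 (11110): 4 ones → 1
Block 8 (01000): 1 one → 0
Block 9 (00100): 1 one → 0
Block 10 (00010): 1 one → 0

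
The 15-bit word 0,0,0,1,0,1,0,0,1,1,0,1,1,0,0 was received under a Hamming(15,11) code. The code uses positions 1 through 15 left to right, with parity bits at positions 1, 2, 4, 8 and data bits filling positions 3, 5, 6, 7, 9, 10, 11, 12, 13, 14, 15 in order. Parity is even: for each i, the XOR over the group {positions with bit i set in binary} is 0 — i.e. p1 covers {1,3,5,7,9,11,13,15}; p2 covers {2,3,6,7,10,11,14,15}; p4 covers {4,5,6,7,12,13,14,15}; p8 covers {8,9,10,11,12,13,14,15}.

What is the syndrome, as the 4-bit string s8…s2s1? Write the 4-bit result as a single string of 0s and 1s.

s1 (pos 1,3,5,7,9,11,13,15): 0⊕0⊕0⊕0⊕1⊕0⊕1⊕0 = 0
s2 (pos 2,3,6,7,10,11,14,15): 0⊕0⊕1⊕0⊕1⊕0⊕0⊕0 = 0
s4 (pos 4,5,6,7,12,13,14,15): 1⊕0⊕1⊕0⊕1⊕1⊕0⊕0 = 0
s8 (pos 8,9,10,11,12,13,14,15): 0⊕1⊕1⊕0⊕1⊕1⊕0⊕0 = 0
Syndrome s8…s1 = 0000 → no error.

0000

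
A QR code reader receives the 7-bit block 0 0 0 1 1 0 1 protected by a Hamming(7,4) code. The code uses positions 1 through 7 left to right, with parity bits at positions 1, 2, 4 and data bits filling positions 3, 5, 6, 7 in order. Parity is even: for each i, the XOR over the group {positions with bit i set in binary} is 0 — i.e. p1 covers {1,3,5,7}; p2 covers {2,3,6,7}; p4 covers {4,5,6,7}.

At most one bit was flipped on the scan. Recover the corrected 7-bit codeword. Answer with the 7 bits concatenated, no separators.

0001111

s1 (pos 1,3,5,7): 0⊕0⊕1⊕1 = 0
s2 (pos 2,3,6,7): 0⊕0⊕0⊕1 = 1
s4 (pos 4,5,6,7): 1⊕1⊕0⊕1 = 1
Syndrome s4…s1 = 110 → error at position 6.
Flip position 6: 0001101 → 0001111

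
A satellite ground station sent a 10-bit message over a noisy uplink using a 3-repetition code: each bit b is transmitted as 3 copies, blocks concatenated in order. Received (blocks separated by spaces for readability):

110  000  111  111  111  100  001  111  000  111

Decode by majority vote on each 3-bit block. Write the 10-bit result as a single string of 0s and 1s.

1011100101

Block 1 (110): 2 ones → 1
Block 2 (000): 0 ones → 0
Block 3 (111): 3 ones → 1
Block 4 (111): 3 ones → 1
Block 5 (111): 3 ones → 1
Block 6 (100): 1 one → 0
Block 7 (001): 1 one → 0
Block 8 (111): 3 ones → 1
Block 9 (000): 0 ones → 0
Block 10 (111): 3 ones → 1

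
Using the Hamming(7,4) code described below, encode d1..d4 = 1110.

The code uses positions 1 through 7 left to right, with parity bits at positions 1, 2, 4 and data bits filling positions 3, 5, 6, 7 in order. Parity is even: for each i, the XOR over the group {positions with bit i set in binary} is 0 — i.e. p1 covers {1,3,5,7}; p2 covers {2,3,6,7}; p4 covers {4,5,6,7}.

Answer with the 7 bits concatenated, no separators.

Place data at non-parity positions: p1 p2 1 p4 1 1 0
p1 (pos 1,3,5,7): XOR of data positions = 1⊕1⊕0 = 0
p2 (pos 2,3,6,7): XOR of data positions = 1⊕1⊕0 = 0
p4 (pos 4,5,6,7): XOR of data positions = 1⊕1⊕0 = 0
Codeword: 0010110

0010110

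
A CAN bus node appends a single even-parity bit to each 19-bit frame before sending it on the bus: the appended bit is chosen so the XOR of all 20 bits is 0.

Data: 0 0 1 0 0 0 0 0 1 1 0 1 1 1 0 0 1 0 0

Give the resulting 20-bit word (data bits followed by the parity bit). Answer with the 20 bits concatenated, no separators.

XOR of the 19 data bits: 0⊕0⊕1⊕0⊕0⊕0⊕0⊕0⊕1⊕1⊕0⊕1⊕1⊕1⊕0⊕0⊕1⊕0⊕0 = 1
Parity bit = 1 (so all 20 bits XOR to 0).

00100000110111001001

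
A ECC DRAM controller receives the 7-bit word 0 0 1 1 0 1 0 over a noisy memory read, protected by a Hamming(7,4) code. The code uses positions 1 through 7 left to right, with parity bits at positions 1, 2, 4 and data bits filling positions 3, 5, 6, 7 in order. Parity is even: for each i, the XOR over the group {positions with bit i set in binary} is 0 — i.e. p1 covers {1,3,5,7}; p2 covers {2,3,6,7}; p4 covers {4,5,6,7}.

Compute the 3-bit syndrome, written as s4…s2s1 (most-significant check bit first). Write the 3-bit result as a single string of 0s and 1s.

001

s1 (pos 1,3,5,7): 0⊕1⊕0⊕0 = 1
s2 (pos 2,3,6,7): 0⊕1⊕1⊕0 = 0
s4 (pos 4,5,6,7): 1⊕0⊕1⊕0 = 0
Syndrome s4…s1 = 001 → error at position 1.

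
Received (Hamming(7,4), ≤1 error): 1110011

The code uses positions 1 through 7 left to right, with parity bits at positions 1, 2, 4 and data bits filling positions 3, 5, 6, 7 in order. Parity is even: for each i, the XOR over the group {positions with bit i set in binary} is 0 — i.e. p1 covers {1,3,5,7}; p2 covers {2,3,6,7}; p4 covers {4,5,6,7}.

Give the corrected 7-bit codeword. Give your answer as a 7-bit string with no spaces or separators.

0110011

s1 (pos 1,3,5,7): 1⊕1⊕0⊕1 = 1
s2 (pos 2,3,6,7): 1⊕1⊕1⊕1 = 0
s4 (pos 4,5,6,7): 0⊕0⊕1⊕1 = 0
Syndrome s4…s1 = 001 → error at position 1.
Flip position 1: 1110011 → 0110011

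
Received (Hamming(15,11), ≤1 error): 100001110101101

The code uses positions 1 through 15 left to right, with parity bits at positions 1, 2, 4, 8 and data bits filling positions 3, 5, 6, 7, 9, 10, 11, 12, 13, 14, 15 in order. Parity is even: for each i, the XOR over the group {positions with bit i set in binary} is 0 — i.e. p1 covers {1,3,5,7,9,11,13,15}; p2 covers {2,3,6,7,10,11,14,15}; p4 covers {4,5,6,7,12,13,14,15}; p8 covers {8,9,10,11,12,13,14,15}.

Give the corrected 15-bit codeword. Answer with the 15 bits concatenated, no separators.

s1 (pos 1,3,5,7,9,11,13,15): 1⊕0⊕0⊕1⊕0⊕0⊕1⊕1 = 0
s2 (pos 2,3,6,7,10,11,14,15): 0⊕0⊕1⊕1⊕1⊕0⊕0⊕1 = 0
s4 (pos 4,5,6,7,12,13,14,15): 0⊕0⊕1⊕1⊕1⊕1⊕0⊕1 = 1
s8 (pos 8,9,10,11,12,13,14,15): 1⊕0⊕1⊕0⊕1⊕1⊕0⊕1 = 1
Syndrome s8…s1 = 1100 → error at position 12.
Flip position 12: 100001110101101 → 100001110100101

100001110100101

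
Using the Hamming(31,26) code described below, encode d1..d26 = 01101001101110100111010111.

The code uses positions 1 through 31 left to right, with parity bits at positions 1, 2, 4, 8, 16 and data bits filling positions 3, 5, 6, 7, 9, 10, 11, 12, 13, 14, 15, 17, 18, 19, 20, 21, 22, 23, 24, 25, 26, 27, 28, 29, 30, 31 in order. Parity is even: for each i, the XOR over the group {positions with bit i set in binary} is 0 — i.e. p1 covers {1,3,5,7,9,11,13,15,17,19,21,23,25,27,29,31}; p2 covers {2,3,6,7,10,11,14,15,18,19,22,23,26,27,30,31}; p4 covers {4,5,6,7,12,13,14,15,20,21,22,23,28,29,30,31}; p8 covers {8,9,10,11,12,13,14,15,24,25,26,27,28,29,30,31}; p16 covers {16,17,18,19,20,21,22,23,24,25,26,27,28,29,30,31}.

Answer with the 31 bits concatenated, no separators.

Place data at non-parity positions: p1 p2 0 p4 1 1 0 p8 1 0 0 1 1 0 1 p16 1 1 0 1 0 0 1 1 1 0 1 0 1 1 1
p1 (pos 1,3,5,7,9,11,13,15,17,19,21,23,25,27,29,31): XOR of data positions = 0⊕1⊕0⊕1⊕0⊕1⊕1⊕1⊕0⊕0⊕1⊕1⊕1⊕1⊕1 = 0
p2 (pos 2,3,6,7,10,11,14,15,18,19,22,23,26,27,30,31): XOR of data positions = 0⊕1⊕0⊕0⊕0⊕0⊕1⊕1⊕0⊕0⊕1⊕0⊕1⊕1⊕1 = 1
p4 (pos 4,5,6,7,12,13,14,15,20,21,22,23,28,29,30,31): XOR of data positions = 1⊕1⊕0⊕1⊕1⊕0⊕1⊕1⊕0⊕0⊕1⊕0⊕1⊕1⊕1 = 0
p8 (pos 8,9,10,11,12,13,14,15,24,25,26,27,28,29,30,31): XOR of data positions = 1⊕0⊕0⊕1⊕1⊕0⊕1⊕1⊕1⊕0⊕1⊕0⊕1⊕1⊕1 = 0
p16 (pos 16,17,18,19,20,21,22,23,24,25,26,27,28,29,30,31): XOR of data positions = 1⊕1⊕0⊕1⊕0⊕0⊕1⊕1⊕1⊕0⊕1⊕0⊕1⊕1⊕1 = 0
Codeword: 0100110010011010110100111010111

0100110010011010110100111010111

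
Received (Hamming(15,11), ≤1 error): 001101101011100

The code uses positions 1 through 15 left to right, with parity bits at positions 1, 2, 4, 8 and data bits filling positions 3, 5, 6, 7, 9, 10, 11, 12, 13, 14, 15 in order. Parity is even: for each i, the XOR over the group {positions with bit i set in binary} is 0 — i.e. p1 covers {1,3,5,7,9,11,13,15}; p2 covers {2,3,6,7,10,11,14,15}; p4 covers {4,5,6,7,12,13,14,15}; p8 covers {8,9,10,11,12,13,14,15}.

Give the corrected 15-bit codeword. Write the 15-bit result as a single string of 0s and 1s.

s1 (pos 1,3,5,7,9,11,13,15): 0⊕1⊕0⊕1⊕1⊕1⊕1⊕0 = 1
s2 (pos 2,3,6,7,10,11,14,15): 0⊕1⊕1⊕1⊕0⊕1⊕0⊕0 = 0
s4 (pos 4,5,6,7,12,13,14,15): 1⊕0⊕1⊕1⊕1⊕1⊕0⊕0 = 1
s8 (pos 8,9,10,11,12,13,14,15): 0⊕1⊕0⊕1⊕1⊕1⊕0⊕0 = 0
Syndrome s8…s1 = 0101 → error at position 5.
Flip position 5: 001101101011100 → 001111101011100

001111101011100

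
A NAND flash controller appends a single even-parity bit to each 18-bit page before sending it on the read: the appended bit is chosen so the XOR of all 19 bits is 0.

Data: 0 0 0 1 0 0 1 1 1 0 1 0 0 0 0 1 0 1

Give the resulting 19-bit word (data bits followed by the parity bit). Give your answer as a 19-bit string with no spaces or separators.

XOR of the 18 data bits: 0⊕0⊕0⊕1⊕0⊕0⊕1⊕1⊕1⊕0⊕1⊕0⊕0⊕0⊕0⊕1⊕0⊕1 = 1
Parity bit = 1 (so all 19 bits XOR to 0).

0001001110100001011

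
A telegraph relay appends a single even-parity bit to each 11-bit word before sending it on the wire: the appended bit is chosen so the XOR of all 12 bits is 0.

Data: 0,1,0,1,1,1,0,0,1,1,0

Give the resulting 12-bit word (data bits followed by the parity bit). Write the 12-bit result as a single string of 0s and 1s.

XOR of the 11 data bits: 0⊕1⊕0⊕1⊕1⊕1⊕0⊕0⊕1⊕1⊕0 = 0
Parity bit = 0 (so all 12 bits XOR to 0).

010111001100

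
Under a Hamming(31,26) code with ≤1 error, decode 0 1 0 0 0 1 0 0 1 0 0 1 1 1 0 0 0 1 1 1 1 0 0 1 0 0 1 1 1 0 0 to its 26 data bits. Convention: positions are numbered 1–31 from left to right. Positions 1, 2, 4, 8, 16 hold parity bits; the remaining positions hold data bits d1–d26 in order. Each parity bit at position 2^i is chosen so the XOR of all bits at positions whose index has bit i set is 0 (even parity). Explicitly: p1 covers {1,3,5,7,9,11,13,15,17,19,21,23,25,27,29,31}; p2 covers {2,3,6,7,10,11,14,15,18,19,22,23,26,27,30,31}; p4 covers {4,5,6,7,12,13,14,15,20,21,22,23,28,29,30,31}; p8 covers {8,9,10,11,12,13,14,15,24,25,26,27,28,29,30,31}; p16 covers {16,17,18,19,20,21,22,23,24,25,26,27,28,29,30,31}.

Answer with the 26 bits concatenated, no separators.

s1 (pos 1,3,5,7,9,11,13,15,17,19,21,23,25,27,29,31): 0⊕0⊕0⊕0⊕1⊕0⊕1⊕0⊕0⊕1⊕1⊕0⊕0⊕1⊕1⊕0 = 0
s2 (pos 2,3,6,7,10,11,14,15,18,19,22,23,26,27,30,31): 1⊕0⊕1⊕0⊕0⊕0⊕1⊕0⊕1⊕1⊕0⊕0⊕0⊕1⊕0⊕0 = 0
s4 (pos 4,5,6,7,12,13,14,15,20,21,22,23,28,29,30,31): 0⊕0⊕1⊕0⊕1⊕1⊕1⊕0⊕1⊕1⊕0⊕0⊕1⊕1⊕0⊕0 = 0
s8 (pos 8,9,10,11,12,13,14,15,24,25,26,27,28,29,30,31): 0⊕1⊕0⊕0⊕1⊕1⊕1⊕0⊕1⊕0⊕0⊕1⊕1⊕1⊕0⊕0 = 0
s16 (pos 16,17,18,19,20,21,22,23,24,25,26,27,28,29,30,31): 0⊕0⊕1⊕1⊕1⊕1⊕0⊕0⊕1⊕0⊕0⊕1⊕1⊕1⊕0⊕0 = 0
Syndrome s16…s1 = 00000 → no error.
Read data bits from positions 3,5,6,7,9,10,11,12,13,14,15,17,18,19,20,21,22,23,24,25,26,27,28,29,30,31: 00101001110011110010011100

00101001110011110010011100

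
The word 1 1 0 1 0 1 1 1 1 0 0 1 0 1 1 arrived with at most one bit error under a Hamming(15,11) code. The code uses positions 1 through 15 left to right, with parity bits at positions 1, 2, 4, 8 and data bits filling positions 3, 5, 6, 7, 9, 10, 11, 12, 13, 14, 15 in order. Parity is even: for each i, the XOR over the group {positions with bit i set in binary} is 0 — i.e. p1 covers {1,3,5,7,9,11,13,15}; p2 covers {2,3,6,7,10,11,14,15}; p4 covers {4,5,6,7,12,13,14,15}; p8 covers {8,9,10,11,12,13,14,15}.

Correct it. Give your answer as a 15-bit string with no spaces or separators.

s1 (pos 1,3,5,7,9,11,13,15): 1⊕0⊕0⊕1⊕1⊕0⊕0⊕1 = 0
s2 (pos 2,3,6,7,10,11,14,15): 1⊕0⊕1⊕1⊕0⊕0⊕1⊕1 = 1
s4 (pos 4,5,6,7,12,13,14,15): 1⊕0⊕1⊕1⊕1⊕0⊕1⊕1 = 0
s8 (pos 8,9,10,11,12,13,14,15): 1⊕1⊕0⊕0⊕1⊕0⊕1⊕1 = 1
Syndrome s8…s1 = 1010 → error at position 10.
Flip position 10: 110101111001011 → 110101111101011

110101111101011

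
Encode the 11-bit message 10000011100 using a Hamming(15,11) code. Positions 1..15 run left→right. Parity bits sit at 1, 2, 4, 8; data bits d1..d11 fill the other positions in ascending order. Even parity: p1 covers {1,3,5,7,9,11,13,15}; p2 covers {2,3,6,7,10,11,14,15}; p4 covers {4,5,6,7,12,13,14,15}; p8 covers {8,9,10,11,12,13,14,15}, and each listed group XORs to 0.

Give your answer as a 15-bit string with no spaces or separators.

Place data at non-parity positions: p1 p2 1 p4 0 0 0 p8 0 0 1 1 1 0 0
p1 (pos 1,3,5,7,9,11,13,15): XOR of data positions = 1⊕0⊕0⊕0⊕1⊕1⊕0 = 1
p2 (pos 2,3,6,7,10,11,14,15): XOR of data positions = 1⊕0⊕0⊕0⊕1⊕0⊕0 = 0
p4 (pos 4,5,6,7,12,13,14,15): XOR of data positions = 0⊕0⊕0⊕1⊕1⊕0⊕0 = 0
p8 (pos 8,9,10,11,12,13,14,15): XOR of data positions = 0⊕0⊕1⊕1⊕1⊕0⊕0 = 1
Codeword: 101000010011100

101000010011100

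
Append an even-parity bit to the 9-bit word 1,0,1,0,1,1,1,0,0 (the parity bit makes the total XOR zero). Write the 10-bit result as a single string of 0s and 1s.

1010111001

XOR of the 9 data bits: 1⊕0⊕1⊕0⊕1⊕1⊕1⊕0⊕0 = 1
Parity bit = 1 (so all 10 bits XOR to 0).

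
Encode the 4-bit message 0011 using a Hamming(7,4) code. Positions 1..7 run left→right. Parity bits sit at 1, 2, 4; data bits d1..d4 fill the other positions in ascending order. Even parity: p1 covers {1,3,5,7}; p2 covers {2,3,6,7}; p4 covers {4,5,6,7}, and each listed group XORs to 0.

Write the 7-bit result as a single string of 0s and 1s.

1000011

Place data at non-parity positions: p1 p2 0 p4 0 1 1
p1 (pos 1,3,5,7): XOR of data positions = 0⊕0⊕1 = 1
p2 (pos 2,3,6,7): XOR of data positions = 0⊕1⊕1 = 0
p4 (pos 4,5,6,7): XOR of data positions = 0⊕1⊕1 = 0
Codeword: 1000011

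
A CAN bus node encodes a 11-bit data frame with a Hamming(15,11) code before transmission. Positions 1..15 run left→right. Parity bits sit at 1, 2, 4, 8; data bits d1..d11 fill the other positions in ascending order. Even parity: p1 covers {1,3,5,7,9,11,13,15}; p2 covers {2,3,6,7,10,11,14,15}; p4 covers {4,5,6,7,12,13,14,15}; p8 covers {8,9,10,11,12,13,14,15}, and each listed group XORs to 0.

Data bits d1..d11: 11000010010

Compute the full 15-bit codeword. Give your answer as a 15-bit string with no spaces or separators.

111010000010010

Place data at non-parity positions: p1 p2 1 p4 1 0 0 p8 0 0 1 0 0 1 0
p1 (pos 1,3,5,7,9,11,13,15): XOR of data positions = 1⊕1⊕0⊕0⊕1⊕0⊕0 = 1
p2 (pos 2,3,6,7,10,11,14,15): XOR of data positions = 1⊕0⊕0⊕0⊕1⊕1⊕0 = 1
p4 (pos 4,5,6,7,12,13,14,15): XOR of data positions = 1⊕0⊕0⊕0⊕0⊕1⊕0 = 0
p8 (pos 8,9,10,11,12,13,14,15): XOR of data positions = 0⊕0⊕1⊕0⊕0⊕1⊕0 = 0
Codeword: 111010000010010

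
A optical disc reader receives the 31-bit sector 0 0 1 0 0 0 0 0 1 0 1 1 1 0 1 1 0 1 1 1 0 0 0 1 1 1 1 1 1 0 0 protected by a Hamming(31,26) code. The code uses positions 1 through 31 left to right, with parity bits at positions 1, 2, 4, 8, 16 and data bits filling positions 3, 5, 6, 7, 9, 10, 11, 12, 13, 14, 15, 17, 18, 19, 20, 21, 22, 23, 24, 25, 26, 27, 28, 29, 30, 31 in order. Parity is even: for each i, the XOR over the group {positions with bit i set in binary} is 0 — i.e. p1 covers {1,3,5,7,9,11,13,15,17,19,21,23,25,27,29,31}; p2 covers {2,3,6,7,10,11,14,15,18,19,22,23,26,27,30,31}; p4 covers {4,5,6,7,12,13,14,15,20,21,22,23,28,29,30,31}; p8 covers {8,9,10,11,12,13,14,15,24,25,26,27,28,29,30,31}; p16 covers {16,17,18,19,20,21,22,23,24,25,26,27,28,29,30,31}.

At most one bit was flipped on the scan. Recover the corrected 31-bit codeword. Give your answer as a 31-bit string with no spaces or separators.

0010000010011011011100011111100

s1 (pos 1,3,5,7,9,11,13,15,17,19,21,23,25,27,29,31): 0⊕1⊕0⊕0⊕1⊕1⊕1⊕1⊕0⊕1⊕0⊕0⊕1⊕1⊕1⊕0 = 1
s2 (pos 2,3,6,7,10,11,14,15,18,19,22,23,26,27,30,31): 0⊕1⊕0⊕0⊕0⊕1⊕0⊕1⊕1⊕1⊕0⊕0⊕1⊕1⊕0⊕0 = 1
s4 (pos 4,5,6,7,12,13,14,15,20,21,22,23,28,29,30,31): 0⊕0⊕0⊕0⊕1⊕1⊕0⊕1⊕1⊕0⊕0⊕0⊕1⊕1⊕0⊕0 = 0
s8 (pos 8,9,10,11,12,13,14,15,24,25,26,27,28,29,30,31): 0⊕1⊕0⊕1⊕1⊕1⊕0⊕1⊕1⊕1⊕1⊕1⊕1⊕1⊕0⊕0 = 1
s16 (pos 16,17,18,19,20,21,22,23,24,25,26,27,28,29,30,31): 1⊕0⊕1⊕1⊕1⊕0⊕0⊕0⊕1⊕1⊕1⊕1⊕1⊕1⊕0⊕0 = 0
Syndrome s16…s1 = 01011 → error at position 11.
Flip position 11: 0010000010111011011100011111100 → 0010000010011011011100011111100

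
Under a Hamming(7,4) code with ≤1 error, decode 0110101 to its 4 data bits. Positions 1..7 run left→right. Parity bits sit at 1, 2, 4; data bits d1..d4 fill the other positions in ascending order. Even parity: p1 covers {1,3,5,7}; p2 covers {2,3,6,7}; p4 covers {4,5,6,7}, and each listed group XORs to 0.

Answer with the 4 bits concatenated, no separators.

s1 (pos 1,3,5,7): 0⊕1⊕1⊕1 = 1
s2 (pos 2,3,6,7): 1⊕1⊕0⊕1 = 1
s4 (pos 4,5,6,7): 0⊕1⊕0⊕1 = 0
Syndrome s4…s1 = 011 → error at position 3.
Flip position 3: 0110101 → 0100101
Read data bits from positions 3,5,6,7: 0101

0101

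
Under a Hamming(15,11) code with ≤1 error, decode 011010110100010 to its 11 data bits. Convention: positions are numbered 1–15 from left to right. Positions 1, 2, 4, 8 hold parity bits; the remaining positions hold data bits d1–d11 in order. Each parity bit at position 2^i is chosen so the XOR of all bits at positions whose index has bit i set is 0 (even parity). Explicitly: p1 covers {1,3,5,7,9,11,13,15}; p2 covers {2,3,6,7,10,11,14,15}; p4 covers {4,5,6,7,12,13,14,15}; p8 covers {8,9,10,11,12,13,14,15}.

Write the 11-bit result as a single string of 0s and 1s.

s1 (pos 1,3,5,7,9,11,13,15): 0⊕1⊕1⊕1⊕0⊕0⊕0⊕0 = 1
s2 (pos 2,3,6,7,10,11,14,15): 1⊕1⊕0⊕1⊕1⊕0⊕1⊕0 = 1
s4 (pos 4,5,6,7,12,13,14,15): 0⊕1⊕0⊕1⊕0⊕0⊕1⊕0 = 1
s8 (pos 8,9,10,11,12,13,14,15): 1⊕0⊕1⊕0⊕0⊕0⊕1⊕0 = 1
Syndrome s8…s1 = 1111 → error at position 15.
Flip position 15: 011010110100010 → 011010110100011
Read data bits from positions 3,5,6,7,9,10,11,12,13,14,15: 11010100011

11010100011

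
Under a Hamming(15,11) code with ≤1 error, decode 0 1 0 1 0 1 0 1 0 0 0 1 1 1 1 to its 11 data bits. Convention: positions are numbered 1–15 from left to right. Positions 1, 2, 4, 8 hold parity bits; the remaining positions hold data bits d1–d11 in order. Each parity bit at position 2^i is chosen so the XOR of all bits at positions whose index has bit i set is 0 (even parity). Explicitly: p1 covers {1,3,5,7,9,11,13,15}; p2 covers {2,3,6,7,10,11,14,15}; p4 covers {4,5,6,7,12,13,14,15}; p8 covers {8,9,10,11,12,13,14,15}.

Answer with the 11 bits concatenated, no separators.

00100001111

s1 (pos 1,3,5,7,9,11,13,15): 0⊕0⊕0⊕0⊕0⊕0⊕1⊕1 = 0
s2 (pos 2,3,6,7,10,11,14,15): 1⊕0⊕1⊕0⊕0⊕0⊕1⊕1 = 0
s4 (pos 4,5,6,7,12,13,14,15): 1⊕0⊕1⊕0⊕1⊕1⊕1⊕1 = 0
s8 (pos 8,9,10,11,12,13,14,15): 1⊕0⊕0⊕0⊕1⊕1⊕1⊕1 = 1
Syndrome s8…s1 = 1000 → error at position 8.
Flip position 8: 010101010001111 → 010101000001111
Read data bits from positions 3,5,6,7,9,10,11,12,13,14,15: 00100001111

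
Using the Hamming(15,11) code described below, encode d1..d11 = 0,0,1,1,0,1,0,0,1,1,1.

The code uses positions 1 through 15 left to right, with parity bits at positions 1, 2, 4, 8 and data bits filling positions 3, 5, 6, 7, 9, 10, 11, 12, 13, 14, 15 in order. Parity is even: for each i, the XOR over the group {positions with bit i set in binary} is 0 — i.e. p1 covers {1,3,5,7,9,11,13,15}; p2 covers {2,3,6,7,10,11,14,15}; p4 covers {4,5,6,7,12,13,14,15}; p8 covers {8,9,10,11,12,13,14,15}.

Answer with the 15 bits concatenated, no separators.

Place data at non-parity positions: p1 p2 0 p4 0 1 1 p8 0 1 0 0 1 1 1
p1 (pos 1,3,5,7,9,11,13,15): XOR of data positions = 0⊕0⊕1⊕0⊕0⊕1⊕1 = 1
p2 (pos 2,3,6,7,10,11,14,15): XOR of data positions = 0⊕1⊕1⊕1⊕0⊕1⊕1 = 1
p4 (pos 4,5,6,7,12,13,14,15): XOR of data positions = 0⊕1⊕1⊕0⊕1⊕1⊕1 = 1
p8 (pos 8,9,10,11,12,13,14,15): XOR of data positions = 0⊕1⊕0⊕0⊕1⊕1⊕1 = 0
Codeword: 110101100100111

110101100100111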